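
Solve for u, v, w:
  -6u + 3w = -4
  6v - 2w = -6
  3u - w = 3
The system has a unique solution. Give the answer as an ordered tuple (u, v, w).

(5/3, -1/3, 2)

Form the augmented matrix and row-reduce:
  [ -6  0   3  |  -4 ]
  [  0  6  -2  |  -6 ]
  [  3  0  -1  |   3 ]
ρ1 ← -1/6·ρ1
  [ 1  0  -1/2  |  2/3 ]
  [ 0  6    -2  |   -6 ]
  [ 3  0    -1  |    3 ]
ρ3 ← ρ3 − 3·ρ1
  [ 1  0  -1/2  |  2/3 ]
  [ 0  6    -2  |   -6 ]
  [ 0  0   1/2  |    1 ]
ρ2 ← 1/6·ρ2
  [ 1  0  -1/2  |  2/3 ]
  [ 0  1  -1/3  |   -1 ]
  [ 0  0   1/2  |    1 ]
ρ3 ← 2·ρ3
  [ 1  0  -1/2  |  2/3 ]
  [ 0  1  -1/3  |   -1 ]
  [ 0  0     1  |    2 ]
ρ2 ← ρ2 + 1/3·ρ3
  [ 1  0  -1/2  |   2/3 ]
  [ 0  1     0  |  -1/3 ]
  [ 0  0     1  |     2 ]
ρ1 ← ρ1 + 1/2·ρ3
  [ 1  0  0  |   5/3 ]
  [ 0  1  0  |  -1/3 ]
  [ 0  0  1  |     2 ]
Reading off the last column: u = 5/3, v = -1/3, w = 2.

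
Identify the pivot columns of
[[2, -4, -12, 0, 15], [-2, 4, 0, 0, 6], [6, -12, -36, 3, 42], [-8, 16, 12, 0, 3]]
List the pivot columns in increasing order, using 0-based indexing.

0, 2, 3

ρ1 ← 1/2·ρ1
  [  1   -2   -6  0  15/2 ]
  [ -2    4    0  0     6 ]
  [  6  -12  -36  3    42 ]
  [ -8   16   12  0     3 ]
ρ2 ← ρ2 + 2·ρ1
  [  1   -2   -6  0  15/2 ]
  [  0    0  -12  0    21 ]
  [  6  -12  -36  3    42 ]
  [ -8   16   12  0     3 ]
ρ3 ← ρ3 − 6·ρ1
  [  1  -2   -6  0  15/2 ]
  [  0   0  -12  0    21 ]
  [  0   0    0  3    -3 ]
  [ -8  16   12  0     3 ]
ρ4 ← ρ4 + 8·ρ1
  [ 1  -2   -6  0  15/2 ]
  [ 0   0  -12  0    21 ]
  [ 0   0    0  3    -3 ]
  [ 0   0  -36  0    63 ]
ρ2 ← -1/12·ρ2
  [ 1  -2   -6  0  15/2 ]
  [ 0   0    1  0  -7/4 ]
  [ 0   0    0  3    -3 ]
  [ 0   0  -36  0    63 ]
ρ4 ← ρ4 + 36·ρ2
  [ 1  -2  -6  0  15/2 ]
  [ 0   0   1  0  -7/4 ]
  [ 0   0   0  3    -3 ]
  [ 0   0   0  0     0 ]
ρ3 ← 1/3·ρ3
  [ 1  -2  -6  0  15/2 ]
  [ 0   0   1  0  -7/4 ]
  [ 0   0   0  1    -1 ]
  [ 0   0   0  0     0 ]
ρ1 ← ρ1 + 6·ρ2
  [ 1  -2  0  0    -3 ]
  [ 0   0  1  0  -7/4 ]
  [ 0   0  0  1    -1 ]
  [ 0   0  0  0     0 ]
Pivot columns are the columns containing a leading 1.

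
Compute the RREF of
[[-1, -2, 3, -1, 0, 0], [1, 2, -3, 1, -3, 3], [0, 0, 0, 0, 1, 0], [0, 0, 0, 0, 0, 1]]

[[1, 2, -3, 1, 0, 0], [0, 0, 0, 0, 1, 0], [0, 0, 0, 0, 0, 1], [0, 0, 0, 0, 0, 0]]

R1 ← -1·R1
  [ 1  2  -3  1   0  0 ]
  [ 1  2  -3  1  -3  3 ]
  [ 0  0   0  0   1  0 ]
  [ 0  0   0  0   0  1 ]
R2 ← R2 − R1
  [ 1  2  -3  1   0  0 ]
  [ 0  0   0  0  -3  3 ]
  [ 0  0   0  0   1  0 ]
  [ 0  0   0  0   0  1 ]
R2 ← -1/3·R2
  [ 1  2  -3  1  0   0 ]
  [ 0  0   0  0  1  -1 ]
  [ 0  0   0  0  1   0 ]
  [ 0  0   0  0  0   1 ]
R3 ← R3 − R2
  [ 1  2  -3  1  0   0 ]
  [ 0  0   0  0  1  -1 ]
  [ 0  0   0  0  0   1 ]
  [ 0  0   0  0  0   1 ]
R4 ← R4 − R3
  [ 1  2  -3  1  0   0 ]
  [ 0  0   0  0  1  -1 ]
  [ 0  0   0  0  0   1 ]
  [ 0  0   0  0  0   0 ]
R2 ← R2 + R3
  [ 1  2  -3  1  0  0 ]
  [ 0  0   0  0  1  0 ]
  [ 0  0   0  0  0  1 ]
  [ 0  0   0  0  0  0 ]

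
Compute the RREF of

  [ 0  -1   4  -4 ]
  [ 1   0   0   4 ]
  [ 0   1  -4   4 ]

ρ1 ↔ ρ2
  [ 1   0   0   4 ]
  [ 0  -1   4  -4 ]
  [ 0   1  -4   4 ]
ρ2 ← -1·ρ2
  [ 1  0   0  4 ]
  [ 0  1  -4  4 ]
  [ 0  1  -4  4 ]
ρ3 ← ρ3 − ρ2
  [ 1  0   0  4 ]
  [ 0  1  -4  4 ]
  [ 0  0   0  0 ]

[[1, 0, 0, 4], [0, 1, -4, 4], [0, 0, 0, 0]]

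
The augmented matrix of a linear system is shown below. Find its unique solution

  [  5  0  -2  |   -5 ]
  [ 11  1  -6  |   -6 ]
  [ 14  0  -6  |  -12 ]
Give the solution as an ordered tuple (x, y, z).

(-3, -3, -5)

ρ1 -> 1/5·ρ1
  [  1  0  -2/5  |   -1 ]
  [ 11  1    -6  |   -6 ]
  [ 14  0    -6  |  -12 ]
ρ2 -> ρ2 − 11·ρ1
  [  1  0  -2/5  |   -1 ]
  [  0  1  -8/5  |    5 ]
  [ 14  0    -6  |  -12 ]
ρ3 -> ρ3 − 14·ρ1
  [ 1  0  -2/5  |  -1 ]
  [ 0  1  -8/5  |   5 ]
  [ 0  0  -2/5  |   2 ]
ρ3 -> -5/2·ρ3
  [ 1  0  -2/5  |  -1 ]
  [ 0  1  -8/5  |   5 ]
  [ 0  0     1  |  -5 ]
ρ2 -> ρ2 + 8/5·ρ3
  [ 1  0  -2/5  |  -1 ]
  [ 0  1     0  |  -3 ]
  [ 0  0     1  |  -5 ]
ρ1 -> ρ1 + 2/5·ρ3
  [ 1  0  0  |  -3 ]
  [ 0  1  0  |  -3 ]
  [ 0  0  1  |  -5 ]
Reading off the last column: x = -3, y = -3, z = -5.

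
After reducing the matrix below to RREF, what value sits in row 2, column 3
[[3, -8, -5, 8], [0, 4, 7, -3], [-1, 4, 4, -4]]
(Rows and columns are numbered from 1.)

r1 -> 1/3·r1
  [  1  -8/3  -5/3  8/3 ]
  [  0     4     7   -3 ]
  [ -1     4     4   -4 ]
r3 -> r3 + r1
  [ 1  -8/3  -5/3   8/3 ]
  [ 0     4     7    -3 ]
  [ 0   4/3   7/3  -4/3 ]
r2 -> 1/4·r2
  [ 1  -8/3  -5/3   8/3 ]
  [ 0     1   7/4  -3/4 ]
  [ 0   4/3   7/3  -4/3 ]
r3 -> r3 − 4/3·r2
  [ 1  -8/3  -5/3   8/3 ]
  [ 0     1   7/4  -3/4 ]
  [ 0     0     0  -1/3 ]
r3 -> -3·r3
  [ 1  -8/3  -5/3   8/3 ]
  [ 0     1   7/4  -3/4 ]
  [ 0     0     0     1 ]
r2 -> r2 + 3/4·r3
  [ 1  -8/3  -5/3  8/3 ]
  [ 0     1   7/4    0 ]
  [ 0     0     0    1 ]
r1 -> r1 − 8/3·r3
  [ 1  -8/3  -5/3  0 ]
  [ 0     1   7/4  0 ]
  [ 0     0     0  1 ]
r1 -> r1 + 8/3·r2
  [ 1  0    3  0 ]
  [ 0  1  7/4  0 ]
  [ 0  0    0  1 ]

7/4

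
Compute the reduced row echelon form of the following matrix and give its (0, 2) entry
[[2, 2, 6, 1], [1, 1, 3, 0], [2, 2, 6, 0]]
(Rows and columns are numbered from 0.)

R1 → 1/2·R1
  [ 1  1  3  1/2 ]
  [ 1  1  3    0 ]
  [ 2  2  6    0 ]
R2 → R2 − R1
  [ 1  1  3   1/2 ]
  [ 0  0  0  -1/2 ]
  [ 2  2  6     0 ]
R3 → R3 − 2·R1
  [ 1  1  3   1/2 ]
  [ 0  0  0  -1/2 ]
  [ 0  0  0    -1 ]
R2 → -2·R2
  [ 1  1  3  1/2 ]
  [ 0  0  0    1 ]
  [ 0  0  0   -1 ]
R3 → R3 + R2
  [ 1  1  3  1/2 ]
  [ 0  0  0    1 ]
  [ 0  0  0    0 ]
R1 → R1 − 1/2·R2
  [ 1  1  3  0 ]
  [ 0  0  0  1 ]
  [ 0  0  0  0 ]

3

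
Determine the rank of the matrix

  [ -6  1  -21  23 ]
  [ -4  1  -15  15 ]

Multiply ρ1 by -1/6.
Add 4 times ρ1 to ρ2.
Multiply ρ2 by 3.
Add 1/6 times ρ2 to ρ1.
The reduced form has 2 nonzero rows.

rank = 2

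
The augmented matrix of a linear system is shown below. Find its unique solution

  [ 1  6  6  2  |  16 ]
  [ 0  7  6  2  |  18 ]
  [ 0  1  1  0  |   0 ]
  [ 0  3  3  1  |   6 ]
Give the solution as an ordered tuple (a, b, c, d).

(4, 6, -6, 6)

R2 := 1/7·R2
  [ 1  6    6    2  |    16 ]
  [ 0  1  6/7  2/7  |  18/7 ]
  [ 0  1    1    0  |     0 ]
  [ 0  3    3    1  |     6 ]
R3 := R3 − R2
  [ 1  6    6     2  |     16 ]
  [ 0  1  6/7   2/7  |   18/7 ]
  [ 0  0  1/7  -2/7  |  -18/7 ]
  [ 0  3    3     1  |      6 ]
R4 := R4 − 3·R2
  [ 1  6    6     2  |     16 ]
  [ 0  1  6/7   2/7  |   18/7 ]
  [ 0  0  1/7  -2/7  |  -18/7 ]
  [ 0  0  3/7   1/7  |  -12/7 ]
R3 := 7·R3
  [ 1  6    6    2  |     16 ]
  [ 0  1  6/7  2/7  |   18/7 ]
  [ 0  0    1   -2  |    -18 ]
  [ 0  0  3/7  1/7  |  -12/7 ]
R4 := R4 − 3/7·R3
  [ 1  6    6    2  |    16 ]
  [ 0  1  6/7  2/7  |  18/7 ]
  [ 0  0    1   -2  |   -18 ]
  [ 0  0    0    1  |     6 ]
R3 := R3 + 2·R4
  [ 1  6    6    2  |    16 ]
  [ 0  1  6/7  2/7  |  18/7 ]
  [ 0  0    1    0  |    -6 ]
  [ 0  0    0    1  |     6 ]
R2 := R2 − 2/7·R4
  [ 1  6    6  2  |   16 ]
  [ 0  1  6/7  0  |  6/7 ]
  [ 0  0    1  0  |   -6 ]
  [ 0  0    0  1  |    6 ]
R1 := R1 − 2·R4
  [ 1  6    6  0  |    4 ]
  [ 0  1  6/7  0  |  6/7 ]
  [ 0  0    1  0  |   -6 ]
  [ 0  0    0  1  |    6 ]
R2 := R2 − 6/7·R3
  [ 1  6  6  0  |   4 ]
  [ 0  1  0  0  |   6 ]
  [ 0  0  1  0  |  -6 ]
  [ 0  0  0  1  |   6 ]
R1 := R1 − 6·R3
  [ 1  6  0  0  |  40 ]
  [ 0  1  0  0  |   6 ]
  [ 0  0  1  0  |  -6 ]
  [ 0  0  0  1  |   6 ]
R1 := R1 − 6·R2
  [ 1  0  0  0  |   4 ]
  [ 0  1  0  0  |   6 ]
  [ 0  0  1  0  |  -6 ]
  [ 0  0  0  1  |   6 ]
Reading off the last column: a = 4, b = 6, c = -6, d = 6.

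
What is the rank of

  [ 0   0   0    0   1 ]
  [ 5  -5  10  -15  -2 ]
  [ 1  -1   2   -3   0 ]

rank = 2

R1 ↔ R2
  [ 5  -5  10  -15  -2 ]
  [ 0   0   0    0   1 ]
  [ 1  -1   2   -3   0 ]
R1 := 1/5·R1
  [ 1  -1  2  -3  -2/5 ]
  [ 0   0  0   0     1 ]
  [ 1  -1  2  -3     0 ]
R3 := R3 − R1
  [ 1  -1  2  -3  -2/5 ]
  [ 0   0  0   0     1 ]
  [ 0   0  0   0   2/5 ]
R3 := R3 − 2/5·R2
  [ 1  -1  2  -3  -2/5 ]
  [ 0   0  0   0     1 ]
  [ 0   0  0   0     0 ]
R1 := R1 + 2/5·R2
  [ 1  -1  2  -3  0 ]
  [ 0   0  0   0  1 ]
  [ 0   0  0   0  0 ]
The reduced form has 2 nonzero rows.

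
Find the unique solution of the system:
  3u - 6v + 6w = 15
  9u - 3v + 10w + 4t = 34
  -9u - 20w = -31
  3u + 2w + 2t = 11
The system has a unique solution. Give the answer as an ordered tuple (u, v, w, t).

Form the augmented matrix and row-reduce:
  [  3  -6    6  0  |   15 ]
  [  9  -3   10  4  |   34 ]
  [ -9   0  -20  0  |  -31 ]
  [  3   0    2  2  |   11 ]
ρ1 -> 1/3·ρ1
ρ2 -> ρ2 − 9·ρ1
ρ3 -> ρ3 + 9·ρ1
ρ4 -> ρ4 − 3·ρ1
ρ2 -> 1/15·ρ2
ρ3 -> ρ3 + 18·ρ2
ρ4 -> ρ4 − 6·ρ2
ρ3 -> -5/58·ρ3
ρ4 -> ρ4 + 4/5·ρ3
ρ4 -> 29/2·ρ4
ρ3 -> ρ3 + 12/29·ρ4
ρ2 -> ρ2 − 4/15·ρ4
ρ2 -> ρ2 + 8/15·ρ3
ρ1 -> ρ1 − 2·ρ3
ρ1 -> ρ1 + 2·ρ2
Reading off the last column: u = -1, v = -1, w = 2, t = 5.

(-1, -1, 2, 5)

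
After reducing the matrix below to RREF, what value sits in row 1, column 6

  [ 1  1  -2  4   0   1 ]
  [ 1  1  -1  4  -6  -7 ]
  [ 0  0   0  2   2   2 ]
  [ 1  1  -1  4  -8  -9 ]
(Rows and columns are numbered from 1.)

-3

Subtract ρ1 from ρ2.
  [ 1  1  -2  4   0   1 ]
  [ 0  0   1  0  -6  -8 ]
  [ 0  0   0  2   2   2 ]
  [ 1  1  -1  4  -8  -9 ]
Subtract ρ1 from ρ4.
  [ 1  1  -2  4   0    1 ]
  [ 0  0   1  0  -6   -8 ]
  [ 0  0   0  2   2    2 ]
  [ 0  0   1  0  -8  -10 ]
Subtract ρ2 from ρ4.
  [ 1  1  -2  4   0   1 ]
  [ 0  0   1  0  -6  -8 ]
  [ 0  0   0  2   2   2 ]
  [ 0  0   0  0  -2  -2 ]
Multiply ρ3 by 1/2.
  [ 1  1  -2  4   0   1 ]
  [ 0  0   1  0  -6  -8 ]
  [ 0  0   0  1   1   1 ]
  [ 0  0   0  0  -2  -2 ]
Multiply ρ4 by -1/2.
  [ 1  1  -2  4   0   1 ]
  [ 0  0   1  0  -6  -8 ]
  [ 0  0   0  1   1   1 ]
  [ 0  0   0  0   1   1 ]
Subtract ρ4 from ρ3.
  [ 1  1  -2  4   0   1 ]
  [ 0  0   1  0  -6  -8 ]
  [ 0  0   0  1   0   0 ]
  [ 0  0   0  0   1   1 ]
Add 6 times ρ4 to ρ2.
  [ 1  1  -2  4  0   1 ]
  [ 0  0   1  0  0  -2 ]
  [ 0  0   0  1  0   0 ]
  [ 0  0   0  0  1   1 ]
Subtract 4 times ρ3 from ρ1.
  [ 1  1  -2  0  0   1 ]
  [ 0  0   1  0  0  -2 ]
  [ 0  0   0  1  0   0 ]
  [ 0  0   0  0  1   1 ]
Add 2 times ρ2 to ρ1.
  [ 1  1  0  0  0  -3 ]
  [ 0  0  1  0  0  -2 ]
  [ 0  0  0  1  0   0 ]
  [ 0  0  0  0  1   1 ]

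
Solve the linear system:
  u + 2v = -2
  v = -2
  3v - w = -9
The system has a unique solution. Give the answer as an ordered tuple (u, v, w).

Form the augmented matrix and row-reduce:
  [ 1  2   0  |  -2 ]
  [ 0  1   0  |  -2 ]
  [ 0  3  -1  |  -9 ]
Subtract 3 times r2 from r3.
  [ 1  2   0  |  -2 ]
  [ 0  1   0  |  -2 ]
  [ 0  0  -1  |  -3 ]
Multiply r3 by -1.
  [ 1  2  0  |  -2 ]
  [ 0  1  0  |  -2 ]
  [ 0  0  1  |   3 ]
Subtract 2 times r2 from r1.
  [ 1  0  0  |   2 ]
  [ 0  1  0  |  -2 ]
  [ 0  0  1  |   3 ]
Reading off the last column: u = 2, v = -2, w = 3.

(2, -2, 3)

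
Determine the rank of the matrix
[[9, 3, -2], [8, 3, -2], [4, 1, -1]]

rank = 3

R1 := 1/9·R1
  [ 1  1/3  -2/9 ]
  [ 8    3    -2 ]
  [ 4    1    -1 ]
R2 := R2 − 8·R1
  [ 1  1/3  -2/9 ]
  [ 0  1/3  -2/9 ]
  [ 4    1    -1 ]
R3 := R3 − 4·R1
  [ 1   1/3  -2/9 ]
  [ 0   1/3  -2/9 ]
  [ 0  -1/3  -1/9 ]
R2 := 3·R2
  [ 1   1/3  -2/9 ]
  [ 0     1  -2/3 ]
  [ 0  -1/3  -1/9 ]
R3 := R3 + 1/3·R2
  [ 1  1/3  -2/9 ]
  [ 0    1  -2/3 ]
  [ 0    0  -1/3 ]
R3 := -3·R3
  [ 1  1/3  -2/9 ]
  [ 0    1  -2/3 ]
  [ 0    0     1 ]
R2 := R2 + 2/3·R3
  [ 1  1/3  -2/9 ]
  [ 0    1     0 ]
  [ 0    0     1 ]
R1 := R1 + 2/9·R3
  [ 1  1/3  0 ]
  [ 0    1  0 ]
  [ 0    0  1 ]
R1 := R1 − 1/3·R2
  [ 1  0  0 ]
  [ 0  1  0 ]
  [ 0  0  1 ]
The reduced form has 3 nonzero rows.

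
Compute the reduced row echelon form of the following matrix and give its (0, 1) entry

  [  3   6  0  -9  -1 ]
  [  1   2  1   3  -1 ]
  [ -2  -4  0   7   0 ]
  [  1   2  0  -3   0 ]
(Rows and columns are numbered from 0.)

R1 := 1/3·R1
R2 := R2 − R1
R3 := R3 + 2·R1
R4 := R4 − R1
R4 := 3·R4
R3 := R3 + 2/3·R4
R2 := R2 + 2/3·R4
R1 := R1 + 1/3·R4
R2 := R2 − 6·R3
R1 := R1 + 3·R3

2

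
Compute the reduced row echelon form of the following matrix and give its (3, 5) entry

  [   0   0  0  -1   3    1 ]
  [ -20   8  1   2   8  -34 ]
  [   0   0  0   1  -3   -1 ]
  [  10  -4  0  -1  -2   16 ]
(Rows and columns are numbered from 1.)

ρ1 ↔ ρ2
  [ -20   8  1   2   8  -34 ]
  [   0   0  0  -1   3    1 ]
  [   0   0  0   1  -3   -1 ]
  [  10  -4  0  -1  -2   16 ]
ρ1 := -1/20·ρ1
  [  1  -2/5  -1/20  -1/10  -2/5  17/10 ]
  [  0     0      0     -1     3      1 ]
  [  0     0      0      1    -3     -1 ]
  [ 10    -4      0     -1    -2     16 ]
ρ4 := ρ4 − 10·ρ1
  [ 1  -2/5  -1/20  -1/10  -2/5  17/10 ]
  [ 0     0      0     -1     3      1 ]
  [ 0     0      0      1    -3     -1 ]
  [ 0     0    1/2      0     2     -1 ]
ρ2 ↔ ρ4
  [ 1  -2/5  -1/20  -1/10  -2/5  17/10 ]
  [ 0     0    1/2      0     2     -1 ]
  [ 0     0      0      1    -3     -1 ]
  [ 0     0      0     -1     3      1 ]
ρ2 := 2·ρ2
  [ 1  -2/5  -1/20  -1/10  -2/5  17/10 ]
  [ 0     0      1      0     4     -2 ]
  [ 0     0      0      1    -3     -1 ]
  [ 0     0      0     -1     3      1 ]
ρ4 := ρ4 + ρ3
  [ 1  -2/5  -1/20  -1/10  -2/5  17/10 ]
  [ 0     0      1      0     4     -2 ]
  [ 0     0      0      1    -3     -1 ]
  [ 0     0      0      0     0      0 ]
ρ1 := ρ1 + 1/10·ρ3
  [ 1  -2/5  -1/20  0  -7/10  8/5 ]
  [ 0     0      1  0      4   -2 ]
  [ 0     0      0  1     -3   -1 ]
  [ 0     0      0  0      0    0 ]
ρ1 := ρ1 + 1/20·ρ2
  [ 1  -2/5  0  0  -1/2  3/2 ]
  [ 0     0  1  0     4   -2 ]
  [ 0     0  0  1    -3   -1 ]
  [ 0     0  0  0     0    0 ]

-3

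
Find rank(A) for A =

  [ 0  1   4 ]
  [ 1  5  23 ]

Swap r1 and r2.
  [ 1  5  23 ]
  [ 0  1   4 ]
Subtract 5 times r2 from r1.
  [ 1  0  3 ]
  [ 0  1  4 ]
The reduced form has 2 nonzero rows.

rank = 2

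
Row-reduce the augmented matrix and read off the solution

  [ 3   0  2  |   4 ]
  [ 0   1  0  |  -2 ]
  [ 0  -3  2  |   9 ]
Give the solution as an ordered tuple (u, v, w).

ρ1 → 1/3·ρ1
  [ 1   0  2/3  |  4/3 ]
  [ 0   1    0  |   -2 ]
  [ 0  -3    2  |    9 ]
ρ3 → ρ3 + 3·ρ2
  [ 1  0  2/3  |  4/3 ]
  [ 0  1    0  |   -2 ]
  [ 0  0    2  |    3 ]
ρ3 → 1/2·ρ3
  [ 1  0  2/3  |  4/3 ]
  [ 0  1    0  |   -2 ]
  [ 0  0    1  |  3/2 ]
ρ1 → ρ1 − 2/3·ρ3
  [ 1  0  0  |  1/3 ]
  [ 0  1  0  |   -2 ]
  [ 0  0  1  |  3/2 ]
Reading off the last column: u = 1/3, v = -2, w = 3/2.

(1/3, -2, 3/2)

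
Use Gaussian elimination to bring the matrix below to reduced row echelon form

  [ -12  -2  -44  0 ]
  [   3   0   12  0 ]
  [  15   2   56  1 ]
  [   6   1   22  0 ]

[[1, 0, 4, 0], [0, 1, -2, 0], [0, 0, 0, 1], [0, 0, 0, 0]]

R1 ← -1/12·R1
  [  1  1/6  11/3  0 ]
  [  3    0    12  0 ]
  [ 15    2    56  1 ]
  [  6    1    22  0 ]
R2 ← R2 − 3·R1
  [  1   1/6  11/3  0 ]
  [  0  -1/2     1  0 ]
  [ 15     2    56  1 ]
  [  6     1    22  0 ]
R3 ← R3 − 15·R1
  [ 1   1/6  11/3  0 ]
  [ 0  -1/2     1  0 ]
  [ 0  -1/2     1  1 ]
  [ 6     1    22  0 ]
R4 ← R4 − 6·R1
  [ 1   1/6  11/3  0 ]
  [ 0  -1/2     1  0 ]
  [ 0  -1/2     1  1 ]
  [ 0     0     0  0 ]
R2 ← -2·R2
  [ 1   1/6  11/3  0 ]
  [ 0     1    -2  0 ]
  [ 0  -1/2     1  1 ]
  [ 0     0     0  0 ]
R3 ← R3 + 1/2·R2
  [ 1  1/6  11/3  0 ]
  [ 0    1    -2  0 ]
  [ 0    0     0  1 ]
  [ 0    0     0  0 ]
R1 ← R1 − 1/6·R2
  [ 1  0   4  0 ]
  [ 0  1  -2  0 ]
  [ 0  0   0  1 ]
  [ 0  0   0  0 ]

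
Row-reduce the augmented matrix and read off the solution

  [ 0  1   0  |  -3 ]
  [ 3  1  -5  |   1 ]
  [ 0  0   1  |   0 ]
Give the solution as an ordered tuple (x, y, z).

(4/3, -3, 0)

Swap R1 and R2.
  [ 3  1  -5  |   1 ]
  [ 0  1   0  |  -3 ]
  [ 0  0   1  |   0 ]
Multiply R1 by 1/3.
  [ 1  1/3  -5/3  |  1/3 ]
  [ 0    1     0  |   -3 ]
  [ 0    0     1  |    0 ]
Add 5/3 times R3 to R1.
  [ 1  1/3  0  |  1/3 ]
  [ 0    1  0  |   -3 ]
  [ 0    0  1  |    0 ]
Subtract 1/3 times R2 from R1.
  [ 1  0  0  |  4/3 ]
  [ 0  1  0  |   -3 ]
  [ 0  0  1  |    0 ]
Reading off the last column: x = 4/3, y = -3, z = 0.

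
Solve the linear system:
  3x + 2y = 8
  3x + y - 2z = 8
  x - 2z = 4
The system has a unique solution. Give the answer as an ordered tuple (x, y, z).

Form the augmented matrix and row-reduce:
  [ 3  2   0  |  8 ]
  [ 3  1  -2  |  8 ]
  [ 1  0  -2  |  4 ]
R1 ← 1/3·R1
  [ 1  2/3   0  |  8/3 ]
  [ 3    1  -2  |    8 ]
  [ 1    0  -2  |    4 ]
R2 ← R2 − 3·R1
  [ 1  2/3   0  |  8/3 ]
  [ 0   -1  -2  |    0 ]
  [ 1    0  -2  |    4 ]
R3 ← R3 − R1
  [ 1   2/3   0  |  8/3 ]
  [ 0    -1  -2  |    0 ]
  [ 0  -2/3  -2  |  4/3 ]
R2 ← -1·R2
  [ 1   2/3   0  |  8/3 ]
  [ 0     1   2  |    0 ]
  [ 0  -2/3  -2  |  4/3 ]
R3 ← R3 + 2/3·R2
  [ 1  2/3     0  |  8/3 ]
  [ 0    1     2  |    0 ]
  [ 0    0  -2/3  |  4/3 ]
R3 ← -3/2·R3
  [ 1  2/3  0  |  8/3 ]
  [ 0    1  2  |    0 ]
  [ 0    0  1  |   -2 ]
R2 ← R2 − 2·R3
  [ 1  2/3  0  |  8/3 ]
  [ 0    1  0  |    4 ]
  [ 0    0  1  |   -2 ]
R1 ← R1 − 2/3·R2
  [ 1  0  0  |   0 ]
  [ 0  1  0  |   4 ]
  [ 0  0  1  |  -2 ]
Reading off the last column: x = 0, y = 4, z = -2.

(0, 4, -2)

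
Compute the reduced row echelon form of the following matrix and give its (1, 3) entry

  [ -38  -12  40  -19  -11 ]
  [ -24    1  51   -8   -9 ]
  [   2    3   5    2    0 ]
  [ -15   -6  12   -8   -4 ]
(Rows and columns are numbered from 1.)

-2

r1 ← -1/38·r1
r2 ← r2 + 24·r1
r3 ← r3 − 2·r1
r4 ← r4 + 15·r1
r2 ← 19/163·r2
r3 ← r3 − 45/19·r2
r4 ← r4 + 24/19·r2
r3 ← -163/17·r3
r4 ← r4 − 29/326·r3
r4 ← 34·r4
r3 ← r3 − 2/17·r4
r2 ← r2 + 39/163·r4
r1 ← r1 − 11/38·r4
r2 ← r2 − 76/163·r3
r1 ← r1 − 1/2·r3
r1 ← r1 − 6/19·r2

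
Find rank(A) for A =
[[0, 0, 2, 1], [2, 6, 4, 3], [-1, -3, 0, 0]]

R1 ↔ R2
  [  2   6  4  3 ]
  [  0   0  2  1 ]
  [ -1  -3  0  0 ]
R1 -> 1/2·R1
  [  1   3  2  3/2 ]
  [  0   0  2    1 ]
  [ -1  -3  0    0 ]
R3 -> R3 + R1
  [ 1  3  2  3/2 ]
  [ 0  0  2    1 ]
  [ 0  0  2  3/2 ]
R2 -> 1/2·R2
  [ 1  3  2  3/2 ]
  [ 0  0  1  1/2 ]
  [ 0  0  2  3/2 ]
R3 -> R3 − 2·R2
  [ 1  3  2  3/2 ]
  [ 0  0  1  1/2 ]
  [ 0  0  0  1/2 ]
R3 -> 2·R3
  [ 1  3  2  3/2 ]
  [ 0  0  1  1/2 ]
  [ 0  0  0    1 ]
R2 -> R2 − 1/2·R3
  [ 1  3  2  3/2 ]
  [ 0  0  1    0 ]
  [ 0  0  0    1 ]
R1 -> R1 − 3/2·R3
  [ 1  3  2  0 ]
  [ 0  0  1  0 ]
  [ 0  0  0  1 ]
R1 -> R1 − 2·R2
  [ 1  3  0  0 ]
  [ 0  0  1  0 ]
  [ 0  0  0  1 ]
The reduced form has 3 nonzero rows.

rank = 3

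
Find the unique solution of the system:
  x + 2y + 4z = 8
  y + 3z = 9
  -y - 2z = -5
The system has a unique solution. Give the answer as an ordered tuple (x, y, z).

Form the augmented matrix and row-reduce:
  [ 1   2   4  |   8 ]
  [ 0   1   3  |   9 ]
  [ 0  -1  -2  |  -5 ]
Add R2 to R3.
  [ 1  2  4  |  8 ]
  [ 0  1  3  |  9 ]
  [ 0  0  1  |  4 ]
Subtract 3 times R3 from R2.
  [ 1  2  4  |   8 ]
  [ 0  1  0  |  -3 ]
  [ 0  0  1  |   4 ]
Subtract 4 times R3 from R1.
  [ 1  2  0  |  -8 ]
  [ 0  1  0  |  -3 ]
  [ 0  0  1  |   4 ]
Subtract 2 times R2 from R1.
  [ 1  0  0  |  -2 ]
  [ 0  1  0  |  -3 ]
  [ 0  0  1  |   4 ]
Reading off the last column: x = -2, y = -3, z = 4.

(-2, -3, 4)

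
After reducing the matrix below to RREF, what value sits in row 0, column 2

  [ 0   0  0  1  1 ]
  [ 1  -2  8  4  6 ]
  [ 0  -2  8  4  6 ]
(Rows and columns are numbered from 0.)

0

Swap r1 and r2.
  [ 1  -2  8  4  6 ]
  [ 0   0  0  1  1 ]
  [ 0  -2  8  4  6 ]
Swap r2 and r3.
  [ 1  -2  8  4  6 ]
  [ 0  -2  8  4  6 ]
  [ 0   0  0  1  1 ]
Multiply r2 by -1/2.
  [ 1  -2   8   4   6 ]
  [ 0   1  -4  -2  -3 ]
  [ 0   0   0   1   1 ]
Add 2 times r3 to r2.
  [ 1  -2   8  4   6 ]
  [ 0   1  -4  0  -1 ]
  [ 0   0   0  1   1 ]
Subtract 4 times r3 from r1.
  [ 1  -2   8  0   2 ]
  [ 0   1  -4  0  -1 ]
  [ 0   0   0  1   1 ]
Add 2 times r2 to r1.
  [ 1  0   0  0   0 ]
  [ 0  1  -4  0  -1 ]
  [ 0  0   0  1   1 ]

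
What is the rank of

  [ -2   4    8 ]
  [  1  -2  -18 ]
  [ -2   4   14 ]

r1 → -1/2·r1
  [  1  -2   -4 ]
  [  1  -2  -18 ]
  [ -2   4   14 ]
r2 → r2 − r1
  [  1  -2   -4 ]
  [  0   0  -14 ]
  [ -2   4   14 ]
r3 → r3 + 2·r1
  [ 1  -2   -4 ]
  [ 0   0  -14 ]
  [ 0   0    6 ]
r2 → -1/14·r2
  [ 1  -2  -4 ]
  [ 0   0   1 ]
  [ 0   0   6 ]
r3 → r3 − 6·r2
  [ 1  -2  -4 ]
  [ 0   0   1 ]
  [ 0   0   0 ]
r1 → r1 + 4·r2
  [ 1  -2  0 ]
  [ 0   0  1 ]
  [ 0   0  0 ]
The reduced form has 2 nonzero rows.

rank = 2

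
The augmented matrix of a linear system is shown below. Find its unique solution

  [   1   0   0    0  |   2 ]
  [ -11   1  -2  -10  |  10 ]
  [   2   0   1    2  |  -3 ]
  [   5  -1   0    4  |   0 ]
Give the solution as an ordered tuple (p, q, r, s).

Add 11 times R1 to R2.
  [ 1   0   0    0  |   2 ]
  [ 0   1  -2  -10  |  32 ]
  [ 2   0   1    2  |  -3 ]
  [ 5  -1   0    4  |   0 ]
Subtract 2 times R1 from R3.
  [ 1   0   0    0  |   2 ]
  [ 0   1  -2  -10  |  32 ]
  [ 0   0   1    2  |  -7 ]
  [ 5  -1   0    4  |   0 ]
Subtract 5 times R1 from R4.
  [ 1   0   0    0  |    2 ]
  [ 0   1  -2  -10  |   32 ]
  [ 0   0   1    2  |   -7 ]
  [ 0  -1   0    4  |  -10 ]
Add R2 to R4.
  [ 1  0   0    0  |   2 ]
  [ 0  1  -2  -10  |  32 ]
  [ 0  0   1    2  |  -7 ]
  [ 0  0  -2   -6  |  22 ]
Add 2 times R3 to R4.
  [ 1  0   0    0  |   2 ]
  [ 0  1  -2  -10  |  32 ]
  [ 0  0   1    2  |  -7 ]
  [ 0  0   0   -2  |   8 ]
Multiply R4 by -1/2.
  [ 1  0   0    0  |   2 ]
  [ 0  1  -2  -10  |  32 ]
  [ 0  0   1    2  |  -7 ]
  [ 0  0   0    1  |  -4 ]
Subtract 2 times R4 from R3.
  [ 1  0   0    0  |   2 ]
  [ 0  1  -2  -10  |  32 ]
  [ 0  0   1    0  |   1 ]
  [ 0  0   0    1  |  -4 ]
Add 10 times R4 to R2.
  [ 1  0   0  0  |   2 ]
  [ 0  1  -2  0  |  -8 ]
  [ 0  0   1  0  |   1 ]
  [ 0  0   0  1  |  -4 ]
Add 2 times R3 to R2.
  [ 1  0  0  0  |   2 ]
  [ 0  1  0  0  |  -6 ]
  [ 0  0  1  0  |   1 ]
  [ 0  0  0  1  |  -4 ]
Reading off the last column: p = 2, q = -6, r = 1, s = -4.

(2, -6, 1, -4)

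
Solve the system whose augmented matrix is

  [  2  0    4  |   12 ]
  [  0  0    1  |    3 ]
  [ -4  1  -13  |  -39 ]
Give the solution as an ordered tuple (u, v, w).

R1 → 1/2·R1
  [  1  0    2  |    6 ]
  [  0  0    1  |    3 ]
  [ -4  1  -13  |  -39 ]
R3 → R3 + 4·R1
  [ 1  0   2  |    6 ]
  [ 0  0   1  |    3 ]
  [ 0  1  -5  |  -15 ]
R2 ↔ R3
  [ 1  0   2  |    6 ]
  [ 0  1  -5  |  -15 ]
  [ 0  0   1  |    3 ]
R2 → R2 + 5·R3
  [ 1  0  2  |  6 ]
  [ 0  1  0  |  0 ]
  [ 0  0  1  |  3 ]
R1 → R1 − 2·R3
  [ 1  0  0  |  0 ]
  [ 0  1  0  |  0 ]
  [ 0  0  1  |  3 ]
Reading off the last column: u = 0, v = 0, w = 3.

(0, 0, 3)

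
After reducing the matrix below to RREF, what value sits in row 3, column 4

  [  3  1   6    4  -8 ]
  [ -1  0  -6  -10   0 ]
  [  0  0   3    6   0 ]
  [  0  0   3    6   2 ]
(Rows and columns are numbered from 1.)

Multiply R1 by 1/3.
  [  1  1/3   2  4/3  -8/3 ]
  [ -1    0  -6  -10     0 ]
  [  0    0   3    6     0 ]
  [  0    0   3    6     2 ]
Add R1 to R2.
  [ 1  1/3   2    4/3  -8/3 ]
  [ 0  1/3  -4  -26/3  -8/3 ]
  [ 0    0   3      6     0 ]
  [ 0    0   3      6     2 ]
Multiply R2 by 3.
  [ 1  1/3    2  4/3  -8/3 ]
  [ 0    1  -12  -26    -8 ]
  [ 0    0    3    6     0 ]
  [ 0    0    3    6     2 ]
Multiply R3 by 1/3.
  [ 1  1/3    2  4/3  -8/3 ]
  [ 0    1  -12  -26    -8 ]
  [ 0    0    1    2     0 ]
  [ 0    0    3    6     2 ]
Subtract 3 times R3 from R4.
  [ 1  1/3    2  4/3  -8/3 ]
  [ 0    1  -12  -26    -8 ]
  [ 0    0    1    2     0 ]
  [ 0    0    0    0     2 ]
Multiply R4 by 1/2.
  [ 1  1/3    2  4/3  -8/3 ]
  [ 0    1  -12  -26    -8 ]
  [ 0    0    1    2     0 ]
  [ 0    0    0    0     1 ]
Add 8 times R4 to R2.
  [ 1  1/3    2  4/3  -8/3 ]
  [ 0    1  -12  -26     0 ]
  [ 0    0    1    2     0 ]
  [ 0    0    0    0     1 ]
Add 8/3 times R4 to R1.
  [ 1  1/3    2  4/3  0 ]
  [ 0    1  -12  -26  0 ]
  [ 0    0    1    2  0 ]
  [ 0    0    0    0  1 ]
Add 12 times R3 to R2.
  [ 1  1/3  2  4/3  0 ]
  [ 0    1  0   -2  0 ]
  [ 0    0  1    2  0 ]
  [ 0    0  0    0  1 ]
Subtract 2 times R3 from R1.
  [ 1  1/3  0  -8/3  0 ]
  [ 0    1  0    -2  0 ]
  [ 0    0  1     2  0 ]
  [ 0    0  0     0  1 ]
Subtract 1/3 times R2 from R1.
  [ 1  0  0  -2  0 ]
  [ 0  1  0  -2  0 ]
  [ 0  0  1   2  0 ]
  [ 0  0  0   0  1 ]

2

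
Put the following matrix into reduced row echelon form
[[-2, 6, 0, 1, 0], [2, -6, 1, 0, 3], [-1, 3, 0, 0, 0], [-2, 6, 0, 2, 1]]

R1 ← -1/2·R1
  [  1  -3  0  -1/2  0 ]
  [  2  -6  1     0  3 ]
  [ -1   3  0     0  0 ]
  [ -2   6  0     2  1 ]
R2 ← R2 − 2·R1
  [  1  -3  0  -1/2  0 ]
  [  0   0  1     1  3 ]
  [ -1   3  0     0  0 ]
  [ -2   6  0     2  1 ]
R3 ← R3 + R1
  [  1  -3  0  -1/2  0 ]
  [  0   0  1     1  3 ]
  [  0   0  0  -1/2  0 ]
  [ -2   6  0     2  1 ]
R4 ← R4 + 2·R1
  [ 1  -3  0  -1/2  0 ]
  [ 0   0  1     1  3 ]
  [ 0   0  0  -1/2  0 ]
  [ 0   0  0     1  1 ]
R3 ← -2·R3
  [ 1  -3  0  -1/2  0 ]
  [ 0   0  1     1  3 ]
  [ 0   0  0     1  0 ]
  [ 0   0  0     1  1 ]
R4 ← R4 − R3
  [ 1  -3  0  -1/2  0 ]
  [ 0   0  1     1  3 ]
  [ 0   0  0     1  0 ]
  [ 0   0  0     0  1 ]
R2 ← R2 − 3·R4
  [ 1  -3  0  -1/2  0 ]
  [ 0   0  1     1  0 ]
  [ 0   0  0     1  0 ]
  [ 0   0  0     0  1 ]
R2 ← R2 − R3
  [ 1  -3  0  -1/2  0 ]
  [ 0   0  1     0  0 ]
  [ 0   0  0     1  0 ]
  [ 0   0  0     0  1 ]
R1 ← R1 + 1/2·R3
  [ 1  -3  0  0  0 ]
  [ 0   0  1  0  0 ]
  [ 0   0  0  1  0 ]
  [ 0   0  0  0  1 ]

[[1, -3, 0, 0, 0], [0, 0, 1, 0, 0], [0, 0, 0, 1, 0], [0, 0, 0, 0, 1]]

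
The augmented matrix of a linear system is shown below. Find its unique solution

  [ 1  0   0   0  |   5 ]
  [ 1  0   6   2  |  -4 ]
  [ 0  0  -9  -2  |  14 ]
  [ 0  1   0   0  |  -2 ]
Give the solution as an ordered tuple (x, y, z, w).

ρ2 → ρ2 − ρ1
  [ 1  0   0   0  |   5 ]
  [ 0  0   6   2  |  -9 ]
  [ 0  0  -9  -2  |  14 ]
  [ 0  1   0   0  |  -2 ]
ρ2 ↔ ρ4
  [ 1  0   0   0  |   5 ]
  [ 0  1   0   0  |  -2 ]
  [ 0  0  -9  -2  |  14 ]
  [ 0  0   6   2  |  -9 ]
ρ3 → -1/9·ρ3
  [ 1  0  0    0  |      5 ]
  [ 0  1  0    0  |     -2 ]
  [ 0  0  1  2/9  |  -14/9 ]
  [ 0  0  6    2  |     -9 ]
ρ4 → ρ4 − 6·ρ3
  [ 1  0  0    0  |      5 ]
  [ 0  1  0    0  |     -2 ]
  [ 0  0  1  2/9  |  -14/9 ]
  [ 0  0  0  2/3  |    1/3 ]
ρ4 → 3/2·ρ4
  [ 1  0  0    0  |      5 ]
  [ 0  1  0    0  |     -2 ]
  [ 0  0  1  2/9  |  -14/9 ]
  [ 0  0  0    1  |    1/2 ]
ρ3 → ρ3 − 2/9·ρ4
  [ 1  0  0  0  |     5 ]
  [ 0  1  0  0  |    -2 ]
  [ 0  0  1  0  |  -5/3 ]
  [ 0  0  0  1  |   1/2 ]
Reading off the last column: x = 5, y = -2, z = -5/3, w = 1/2.

(5, -2, -5/3, 1/2)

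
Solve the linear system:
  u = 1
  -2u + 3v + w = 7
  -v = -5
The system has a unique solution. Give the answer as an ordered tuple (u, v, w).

(1, 5, -6)

Form the augmented matrix and row-reduce:
  [  1   0  0  |   1 ]
  [ -2   3  1  |   7 ]
  [  0  -1  0  |  -5 ]
r2 -> r2 + 2·r1
r2 -> 1/3·r2
r3 -> r3 + r2
r3 -> 3·r3
r2 -> r2 − 1/3·r3
Reading off the last column: u = 1, v = 5, w = -6.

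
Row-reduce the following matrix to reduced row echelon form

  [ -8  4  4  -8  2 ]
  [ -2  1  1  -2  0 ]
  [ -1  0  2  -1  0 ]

[[1, 0, -2, 1, 0], [0, 1, -3, 0, 0], [0, 0, 0, 0, 1]]

Multiply r1 by -1/8.
  [  1  -1/2  -1/2   1  -1/4 ]
  [ -2     1     1  -2     0 ]
  [ -1     0     2  -1     0 ]
Add 2 times r1 to r2.
  [  1  -1/2  -1/2   1  -1/4 ]
  [  0     0     0   0  -1/2 ]
  [ -1     0     2  -1     0 ]
Add r1 to r3.
  [ 1  -1/2  -1/2  1  -1/4 ]
  [ 0     0     0  0  -1/2 ]
  [ 0  -1/2   3/2  0  -1/4 ]
Swap r2 and r3.
  [ 1  -1/2  -1/2  1  -1/4 ]
  [ 0  -1/2   3/2  0  -1/4 ]
  [ 0     0     0  0  -1/2 ]
Multiply r2 by -2.
  [ 1  -1/2  -1/2  1  -1/4 ]
  [ 0     1    -3  0   1/2 ]
  [ 0     0     0  0  -1/2 ]
Multiply r3 by -2.
  [ 1  -1/2  -1/2  1  -1/4 ]
  [ 0     1    -3  0   1/2 ]
  [ 0     0     0  0     1 ]
Subtract 1/2 times r3 from r2.
  [ 1  -1/2  -1/2  1  -1/4 ]
  [ 0     1    -3  0     0 ]
  [ 0     0     0  0     1 ]
Add 1/4 times r3 to r1.
  [ 1  -1/2  -1/2  1  0 ]
  [ 0     1    -3  0  0 ]
  [ 0     0     0  0  1 ]
Add 1/2 times r2 to r1.
  [ 1  0  -2  1  0 ]
  [ 0  1  -3  0  0 ]
  [ 0  0   0  0  1 ]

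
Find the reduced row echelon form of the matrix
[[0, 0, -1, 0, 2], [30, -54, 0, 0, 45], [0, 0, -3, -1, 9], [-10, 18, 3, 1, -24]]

[[1, -9/5, 0, 0, 3/2], [0, 0, 1, 0, -2], [0, 0, 0, 1, -3], [0, 0, 0, 0, 0]]

R1 <-> R2
  [  30  -54   0   0   45 ]
  [   0    0  -1   0    2 ]
  [   0    0  -3  -1    9 ]
  [ -10   18   3   1  -24 ]
R1 -> 1/30·R1
  [   1  -9/5   0   0  3/2 ]
  [   0     0  -1   0    2 ]
  [   0     0  -3  -1    9 ]
  [ -10    18   3   1  -24 ]
R4 -> R4 + 10·R1
  [ 1  -9/5   0   0  3/2 ]
  [ 0     0  -1   0    2 ]
  [ 0     0  -3  -1    9 ]
  [ 0     0   3   1   -9 ]
R2 -> -1·R2
  [ 1  -9/5   0   0  3/2 ]
  [ 0     0   1   0   -2 ]
  [ 0     0  -3  -1    9 ]
  [ 0     0   3   1   -9 ]
R3 -> R3 + 3·R2
  [ 1  -9/5  0   0  3/2 ]
  [ 0     0  1   0   -2 ]
  [ 0     0  0  -1    3 ]
  [ 0     0  3   1   -9 ]
R4 -> R4 − 3·R2
  [ 1  -9/5  0   0  3/2 ]
  [ 0     0  1   0   -2 ]
  [ 0     0  0  -1    3 ]
  [ 0     0  0   1   -3 ]
R3 -> -1·R3
  [ 1  -9/5  0  0  3/2 ]
  [ 0     0  1  0   -2 ]
  [ 0     0  0  1   -3 ]
  [ 0     0  0  1   -3 ]
R4 -> R4 − R3
  [ 1  -9/5  0  0  3/2 ]
  [ 0     0  1  0   -2 ]
  [ 0     0  0  1   -3 ]
  [ 0     0  0  0    0 ]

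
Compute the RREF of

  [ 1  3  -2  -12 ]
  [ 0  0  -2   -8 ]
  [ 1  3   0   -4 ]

R3 := R3 − R1
  [ 1  3  -2  -12 ]
  [ 0  0  -2   -8 ]
  [ 0  0   2    8 ]
R2 := -1/2·R2
  [ 1  3  -2  -12 ]
  [ 0  0   1    4 ]
  [ 0  0   2    8 ]
R3 := R3 − 2·R2
  [ 1  3  -2  -12 ]
  [ 0  0   1    4 ]
  [ 0  0   0    0 ]
R1 := R1 + 2·R2
  [ 1  3  0  -4 ]
  [ 0  0  1   4 ]
  [ 0  0  0   0 ]

[[1, 3, 0, -4], [0, 0, 1, 4], [0, 0, 0, 0]]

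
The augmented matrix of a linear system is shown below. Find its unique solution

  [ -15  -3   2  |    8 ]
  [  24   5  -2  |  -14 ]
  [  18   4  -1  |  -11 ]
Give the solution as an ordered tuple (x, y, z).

(-2/3, 0, -1)

R1 := -1/15·R1
  [  1  1/5  -2/15  |  -8/15 ]
  [ 24    5     -2  |    -14 ]
  [ 18    4     -1  |    -11 ]
R2 := R2 − 24·R1
  [  1  1/5  -2/15  |  -8/15 ]
  [  0  1/5    6/5  |   -6/5 ]
  [ 18    4     -1  |    -11 ]
R3 := R3 − 18·R1
  [ 1  1/5  -2/15  |  -8/15 ]
  [ 0  1/5    6/5  |   -6/5 ]
  [ 0  2/5    7/5  |   -7/5 ]
R2 := 5·R2
  [ 1  1/5  -2/15  |  -8/15 ]
  [ 0    1      6  |     -6 ]
  [ 0  2/5    7/5  |   -7/5 ]
R3 := R3 − 2/5·R2
  [ 1  1/5  -2/15  |  -8/15 ]
  [ 0    1      6  |     -6 ]
  [ 0    0     -1  |      1 ]
R3 := -1·R3
  [ 1  1/5  -2/15  |  -8/15 ]
  [ 0    1      6  |     -6 ]
  [ 0    0      1  |     -1 ]
R2 := R2 − 6·R3
  [ 1  1/5  -2/15  |  -8/15 ]
  [ 0    1      0  |      0 ]
  [ 0    0      1  |     -1 ]
R1 := R1 + 2/15·R3
  [ 1  1/5  0  |  -2/3 ]
  [ 0    1  0  |     0 ]
  [ 0    0  1  |    -1 ]
R1 := R1 − 1/5·R2
  [ 1  0  0  |  -2/3 ]
  [ 0  1  0  |     0 ]
  [ 0  0  1  |    -1 ]
Reading off the last column: x = -2/3, y = 0, z = -1.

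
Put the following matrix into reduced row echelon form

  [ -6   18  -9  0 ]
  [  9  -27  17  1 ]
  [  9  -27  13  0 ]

Multiply ρ1 by -1/6.
  [ 1   -3  3/2  0 ]
  [ 9  -27   17  1 ]
  [ 9  -27   13  0 ]
Subtract 9 times ρ1 from ρ2.
  [ 1   -3  3/2  0 ]
  [ 0    0  7/2  1 ]
  [ 9  -27   13  0 ]
Subtract 9 times ρ1 from ρ3.
  [ 1  -3   3/2  0 ]
  [ 0   0   7/2  1 ]
  [ 0   0  -1/2  0 ]
Multiply ρ2 by 2/7.
  [ 1  -3   3/2    0 ]
  [ 0   0     1  2/7 ]
  [ 0   0  -1/2    0 ]
Add 1/2 times ρ2 to ρ3.
  [ 1  -3  3/2    0 ]
  [ 0   0    1  2/7 ]
  [ 0   0    0  1/7 ]
Multiply ρ3 by 7.
  [ 1  -3  3/2    0 ]
  [ 0   0    1  2/7 ]
  [ 0   0    0    1 ]
Subtract 2/7 times ρ3 from ρ2.
  [ 1  -3  3/2  0 ]
  [ 0   0    1  0 ]
  [ 0   0    0  1 ]
Subtract 3/2 times ρ2 from ρ1.
  [ 1  -3  0  0 ]
  [ 0   0  1  0 ]
  [ 0   0  0  1 ]

[[1, -3, 0, 0], [0, 0, 1, 0], [0, 0, 0, 1]]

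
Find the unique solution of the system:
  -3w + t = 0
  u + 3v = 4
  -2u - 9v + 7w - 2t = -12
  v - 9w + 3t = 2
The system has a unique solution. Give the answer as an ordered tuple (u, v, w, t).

(-2, 2, 2, 6)

Form the augmented matrix and row-reduce:
  [  0   0  -3   1  |    0 ]
  [  1   3   0   0  |    4 ]
  [ -2  -9   7  -2  |  -12 ]
  [  0   1  -9   3  |    2 ]
ρ1 <-> ρ2
  [  1   3   0   0  |    4 ]
  [  0   0  -3   1  |    0 ]
  [ -2  -9   7  -2  |  -12 ]
  [  0   1  -9   3  |    2 ]
ρ3 -> ρ3 + 2·ρ1
  [ 1   3   0   0  |   4 ]
  [ 0   0  -3   1  |   0 ]
  [ 0  -3   7  -2  |  -4 ]
  [ 0   1  -9   3  |   2 ]
ρ2 <-> ρ3
  [ 1   3   0   0  |   4 ]
  [ 0  -3   7  -2  |  -4 ]
  [ 0   0  -3   1  |   0 ]
  [ 0   1  -9   3  |   2 ]
ρ2 -> -1/3·ρ2
  [ 1  3     0    0  |    4 ]
  [ 0  1  -7/3  2/3  |  4/3 ]
  [ 0  0    -3    1  |    0 ]
  [ 0  1    -9    3  |    2 ]
ρ4 -> ρ4 − ρ2
  [ 1  3      0    0  |    4 ]
  [ 0  1   -7/3  2/3  |  4/3 ]
  [ 0  0     -3    1  |    0 ]
  [ 0  0  -20/3  7/3  |  2/3 ]
ρ3 -> -1/3·ρ3
  [ 1  3      0     0  |    4 ]
  [ 0  1   -7/3   2/3  |  4/3 ]
  [ 0  0      1  -1/3  |    0 ]
  [ 0  0  -20/3   7/3  |  2/3 ]
ρ4 -> ρ4 + 20/3·ρ3
  [ 1  3     0     0  |    4 ]
  [ 0  1  -7/3   2/3  |  4/3 ]
  [ 0  0     1  -1/3  |    0 ]
  [ 0  0     0   1/9  |  2/3 ]
ρ4 -> 9·ρ4
  [ 1  3     0     0  |    4 ]
  [ 0  1  -7/3   2/3  |  4/3 ]
  [ 0  0     1  -1/3  |    0 ]
  [ 0  0     0     1  |    6 ]
ρ3 -> ρ3 + 1/3·ρ4
  [ 1  3     0    0  |    4 ]
  [ 0  1  -7/3  2/3  |  4/3 ]
  [ 0  0     1    0  |    2 ]
  [ 0  0     0    1  |    6 ]
ρ2 -> ρ2 − 2/3·ρ4
  [ 1  3     0  0  |     4 ]
  [ 0  1  -7/3  0  |  -8/3 ]
  [ 0  0     1  0  |     2 ]
  [ 0  0     0  1  |     6 ]
ρ2 -> ρ2 + 7/3·ρ3
  [ 1  3  0  0  |  4 ]
  [ 0  1  0  0  |  2 ]
  [ 0  0  1  0  |  2 ]
  [ 0  0  0  1  |  6 ]
ρ1 -> ρ1 − 3·ρ2
  [ 1  0  0  0  |  -2 ]
  [ 0  1  0  0  |   2 ]
  [ 0  0  1  0  |   2 ]
  [ 0  0  0  1  |   6 ]
Reading off the last column: u = -2, v = 2, w = 2, t = 6.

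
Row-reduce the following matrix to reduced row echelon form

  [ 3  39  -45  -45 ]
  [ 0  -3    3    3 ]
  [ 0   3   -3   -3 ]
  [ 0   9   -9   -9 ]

r1 → 1/3·r1
  [ 1  13  -15  -15 ]
  [ 0  -3    3    3 ]
  [ 0   3   -3   -3 ]
  [ 0   9   -9   -9 ]
r2 → -1/3·r2
  [ 1  13  -15  -15 ]
  [ 0   1   -1   -1 ]
  [ 0   3   -3   -3 ]
  [ 0   9   -9   -9 ]
r3 → r3 − 3·r2
  [ 1  13  -15  -15 ]
  [ 0   1   -1   -1 ]
  [ 0   0    0    0 ]
  [ 0   9   -9   -9 ]
r4 → r4 − 9·r2
  [ 1  13  -15  -15 ]
  [ 0   1   -1   -1 ]
  [ 0   0    0    0 ]
  [ 0   0    0    0 ]
r1 → r1 − 13·r2
  [ 1  0  -2  -2 ]
  [ 0  1  -1  -1 ]
  [ 0  0   0   0 ]
  [ 0  0   0   0 ]

[[1, 0, -2, -2], [0, 1, -1, -1], [0, 0, 0, 0], [0, 0, 0, 0]]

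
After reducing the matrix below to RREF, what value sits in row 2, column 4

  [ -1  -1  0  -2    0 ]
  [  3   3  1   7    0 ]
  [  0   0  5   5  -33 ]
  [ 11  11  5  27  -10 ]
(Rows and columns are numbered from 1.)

1

R1 ← -1·R1
R2 ← R2 − 3·R1
R4 ← R4 − 11·R1
R3 ← R3 − 5·R2
R4 ← R4 − 5·R2
R3 ← -1/33·R3
R4 ← R4 + 10·R3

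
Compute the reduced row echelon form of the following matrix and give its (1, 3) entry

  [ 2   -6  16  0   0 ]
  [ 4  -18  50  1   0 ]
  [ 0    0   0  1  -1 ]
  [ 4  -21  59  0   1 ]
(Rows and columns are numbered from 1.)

-1

R1 -> 1/2·R1
  [ 1   -3   8  0   0 ]
  [ 4  -18  50  1   0 ]
  [ 0    0   0  1  -1 ]
  [ 4  -21  59  0   1 ]
R2 -> R2 − 4·R1
  [ 1   -3   8  0   0 ]
  [ 0   -6  18  1   0 ]
  [ 0    0   0  1  -1 ]
  [ 4  -21  59  0   1 ]
R4 -> R4 − 4·R1
  [ 1  -3   8  0   0 ]
  [ 0  -6  18  1   0 ]
  [ 0   0   0  1  -1 ]
  [ 0  -9  27  0   1 ]
R2 -> -1/6·R2
  [ 1  -3   8     0   0 ]
  [ 0   1  -3  -1/6   0 ]
  [ 0   0   0     1  -1 ]
  [ 0  -9  27     0   1 ]
R4 -> R4 + 9·R2
  [ 1  -3   8     0   0 ]
  [ 0   1  -3  -1/6   0 ]
  [ 0   0   0     1  -1 ]
  [ 0   0   0  -3/2   1 ]
R4 -> R4 + 3/2·R3
  [ 1  -3   8     0     0 ]
  [ 0   1  -3  -1/6     0 ]
  [ 0   0   0     1    -1 ]
  [ 0   0   0     0  -1/2 ]
R4 -> -2·R4
  [ 1  -3   8     0   0 ]
  [ 0   1  -3  -1/6   0 ]
  [ 0   0   0     1  -1 ]
  [ 0   0   0     0   1 ]
R3 -> R3 + R4
  [ 1  -3   8     0  0 ]
  [ 0   1  -3  -1/6  0 ]
  [ 0   0   0     1  0 ]
  [ 0   0   0     0  1 ]
R2 -> R2 + 1/6·R3
  [ 1  -3   8  0  0 ]
  [ 0   1  -3  0  0 ]
  [ 0   0   0  1  0 ]
  [ 0   0   0  0  1 ]
R1 -> R1 + 3·R2
  [ 1  0  -1  0  0 ]
  [ 0  1  -3  0  0 ]
  [ 0  0   0  1  0 ]
  [ 0  0   0  0  1 ]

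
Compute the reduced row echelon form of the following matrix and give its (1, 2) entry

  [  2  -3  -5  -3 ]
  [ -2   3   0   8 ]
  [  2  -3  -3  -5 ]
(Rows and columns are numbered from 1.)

Multiply ρ1 by 1/2.
  [  1  -3/2  -5/2  -3/2 ]
  [ -2     3     0     8 ]
  [  2    -3    -3    -5 ]
Add 2 times ρ1 to ρ2.
  [ 1  -3/2  -5/2  -3/2 ]
  [ 0     0    -5     5 ]
  [ 2    -3    -3    -5 ]
Subtract 2 times ρ1 from ρ3.
  [ 1  -3/2  -5/2  -3/2 ]
  [ 0     0    -5     5 ]
  [ 0     0     2    -2 ]
Multiply ρ2 by -1/5.
  [ 1  -3/2  -5/2  -3/2 ]
  [ 0     0     1    -1 ]
  [ 0     0     2    -2 ]
Subtract 2 times ρ2 from ρ3.
  [ 1  -3/2  -5/2  -3/2 ]
  [ 0     0     1    -1 ]
  [ 0     0     0     0 ]
Add 5/2 times ρ2 to ρ1.
  [ 1  -3/2  0  -4 ]
  [ 0     0  1  -1 ]
  [ 0     0  0   0 ]

-3/2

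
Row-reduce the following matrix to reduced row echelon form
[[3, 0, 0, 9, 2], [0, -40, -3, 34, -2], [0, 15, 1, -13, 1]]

ρ1 ← 1/3·ρ1
ρ2 ← -1/40·ρ2
ρ3 ← ρ3 − 15·ρ2
ρ3 ← -8·ρ3
ρ2 ← ρ2 − 3/40·ρ3

[[1, 0, 0, 3, 2/3], [0, 1, 0, -1, 1/5], [0, 0, 1, 2, -2]]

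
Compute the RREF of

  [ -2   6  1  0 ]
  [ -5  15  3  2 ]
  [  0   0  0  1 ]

[[1, -3, 0, 0], [0, 0, 1, 0], [0, 0, 0, 1]]

R1 ← -1/2·R1
  [  1  -3  -1/2  0 ]
  [ -5  15     3  2 ]
  [  0   0     0  1 ]
R2 ← R2 + 5·R1
  [ 1  -3  -1/2  0 ]
  [ 0   0   1/2  2 ]
  [ 0   0     0  1 ]
R2 ← 2·R2
  [ 1  -3  -1/2  0 ]
  [ 0   0     1  4 ]
  [ 0   0     0  1 ]
R2 ← R2 − 4·R3
  [ 1  -3  -1/2  0 ]
  [ 0   0     1  0 ]
  [ 0   0     0  1 ]
R1 ← R1 + 1/2·R2
  [ 1  -3  0  0 ]
  [ 0   0  1  0 ]
  [ 0   0  0  1 ]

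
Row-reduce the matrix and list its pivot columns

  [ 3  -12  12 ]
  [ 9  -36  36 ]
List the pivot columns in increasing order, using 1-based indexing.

R1 ← 1/3·R1
  [ 1   -4   4 ]
  [ 9  -36  36 ]
R2 ← R2 − 9·R1
  [ 1  -4  4 ]
  [ 0   0  0 ]
Pivot columns are the columns containing a leading 1.

1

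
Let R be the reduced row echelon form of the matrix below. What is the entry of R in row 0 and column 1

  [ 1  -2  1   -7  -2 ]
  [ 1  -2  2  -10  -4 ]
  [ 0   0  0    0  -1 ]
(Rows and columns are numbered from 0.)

-2

R2 -> R2 − R1
  [ 1  -2  1  -7  -2 ]
  [ 0   0  1  -3  -2 ]
  [ 0   0  0   0  -1 ]
R3 -> -1·R3
  [ 1  -2  1  -7  -2 ]
  [ 0   0  1  -3  -2 ]
  [ 0   0  0   0   1 ]
R2 -> R2 + 2·R3
  [ 1  -2  1  -7  -2 ]
  [ 0   0  1  -3   0 ]
  [ 0   0  0   0   1 ]
R1 -> R1 + 2·R3
  [ 1  -2  1  -7  0 ]
  [ 0   0  1  -3  0 ]
  [ 0   0  0   0  1 ]
R1 -> R1 − R2
  [ 1  -2  0  -4  0 ]
  [ 0   0  1  -3  0 ]
  [ 0   0  0   0  1 ]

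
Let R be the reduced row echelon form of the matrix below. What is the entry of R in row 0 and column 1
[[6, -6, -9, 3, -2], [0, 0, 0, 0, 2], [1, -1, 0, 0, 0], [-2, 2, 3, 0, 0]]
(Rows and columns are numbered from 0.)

ρ1 -> 1/6·ρ1
  [  1  -1  -3/2  1/2  -1/3 ]
  [  0   0     0    0     2 ]
  [  1  -1     0    0     0 ]
  [ -2   2     3    0     0 ]
ρ3 -> ρ3 − ρ1
  [  1  -1  -3/2   1/2  -1/3 ]
  [  0   0     0     0     2 ]
  [  0   0   3/2  -1/2   1/3 ]
  [ -2   2     3     0     0 ]
ρ4 -> ρ4 + 2·ρ1
  [ 1  -1  -3/2   1/2  -1/3 ]
  [ 0   0     0     0     2 ]
  [ 0   0   3/2  -1/2   1/3 ]
  [ 0   0     0     1  -2/3 ]
ρ2 ↔ ρ3
  [ 1  -1  -3/2   1/2  -1/3 ]
  [ 0   0   3/2  -1/2   1/3 ]
  [ 0   0     0     0     2 ]
  [ 0   0     0     1  -2/3 ]
ρ2 -> 2/3·ρ2
  [ 1  -1  -3/2   1/2  -1/3 ]
  [ 0   0     1  -1/3   2/9 ]
  [ 0   0     0     0     2 ]
  [ 0   0     0     1  -2/3 ]
ρ3 ↔ ρ4
  [ 1  -1  -3/2   1/2  -1/3 ]
  [ 0   0     1  -1/3   2/9 ]
  [ 0   0     0     1  -2/3 ]
  [ 0   0     0     0     2 ]
ρ4 -> 1/2·ρ4
  [ 1  -1  -3/2   1/2  -1/3 ]
  [ 0   0     1  -1/3   2/9 ]
  [ 0   0     0     1  -2/3 ]
  [ 0   0     0     0     1 ]
ρ3 -> ρ3 + 2/3·ρ4
  [ 1  -1  -3/2   1/2  -1/3 ]
  [ 0   0     1  -1/3   2/9 ]
  [ 0   0     0     1     0 ]
  [ 0   0     0     0     1 ]
ρ2 -> ρ2 − 2/9·ρ4
  [ 1  -1  -3/2   1/2  -1/3 ]
  [ 0   0     1  -1/3     0 ]
  [ 0   0     0     1     0 ]
  [ 0   0     0     0     1 ]
ρ1 -> ρ1 + 1/3·ρ4
  [ 1  -1  -3/2   1/2  0 ]
  [ 0   0     1  -1/3  0 ]
  [ 0   0     0     1  0 ]
  [ 0   0     0     0  1 ]
ρ2 -> ρ2 + 1/3·ρ3
  [ 1  -1  -3/2  1/2  0 ]
  [ 0   0     1    0  0 ]
  [ 0   0     0    1  0 ]
  [ 0   0     0    0  1 ]
ρ1 -> ρ1 − 1/2·ρ3
  [ 1  -1  -3/2  0  0 ]
  [ 0   0     1  0  0 ]
  [ 0   0     0  1  0 ]
  [ 0   0     0  0  1 ]
ρ1 -> ρ1 + 3/2·ρ2
  [ 1  -1  0  0  0 ]
  [ 0   0  1  0  0 ]
  [ 0   0  0  1  0 ]
  [ 0   0  0  0  1 ]

-1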